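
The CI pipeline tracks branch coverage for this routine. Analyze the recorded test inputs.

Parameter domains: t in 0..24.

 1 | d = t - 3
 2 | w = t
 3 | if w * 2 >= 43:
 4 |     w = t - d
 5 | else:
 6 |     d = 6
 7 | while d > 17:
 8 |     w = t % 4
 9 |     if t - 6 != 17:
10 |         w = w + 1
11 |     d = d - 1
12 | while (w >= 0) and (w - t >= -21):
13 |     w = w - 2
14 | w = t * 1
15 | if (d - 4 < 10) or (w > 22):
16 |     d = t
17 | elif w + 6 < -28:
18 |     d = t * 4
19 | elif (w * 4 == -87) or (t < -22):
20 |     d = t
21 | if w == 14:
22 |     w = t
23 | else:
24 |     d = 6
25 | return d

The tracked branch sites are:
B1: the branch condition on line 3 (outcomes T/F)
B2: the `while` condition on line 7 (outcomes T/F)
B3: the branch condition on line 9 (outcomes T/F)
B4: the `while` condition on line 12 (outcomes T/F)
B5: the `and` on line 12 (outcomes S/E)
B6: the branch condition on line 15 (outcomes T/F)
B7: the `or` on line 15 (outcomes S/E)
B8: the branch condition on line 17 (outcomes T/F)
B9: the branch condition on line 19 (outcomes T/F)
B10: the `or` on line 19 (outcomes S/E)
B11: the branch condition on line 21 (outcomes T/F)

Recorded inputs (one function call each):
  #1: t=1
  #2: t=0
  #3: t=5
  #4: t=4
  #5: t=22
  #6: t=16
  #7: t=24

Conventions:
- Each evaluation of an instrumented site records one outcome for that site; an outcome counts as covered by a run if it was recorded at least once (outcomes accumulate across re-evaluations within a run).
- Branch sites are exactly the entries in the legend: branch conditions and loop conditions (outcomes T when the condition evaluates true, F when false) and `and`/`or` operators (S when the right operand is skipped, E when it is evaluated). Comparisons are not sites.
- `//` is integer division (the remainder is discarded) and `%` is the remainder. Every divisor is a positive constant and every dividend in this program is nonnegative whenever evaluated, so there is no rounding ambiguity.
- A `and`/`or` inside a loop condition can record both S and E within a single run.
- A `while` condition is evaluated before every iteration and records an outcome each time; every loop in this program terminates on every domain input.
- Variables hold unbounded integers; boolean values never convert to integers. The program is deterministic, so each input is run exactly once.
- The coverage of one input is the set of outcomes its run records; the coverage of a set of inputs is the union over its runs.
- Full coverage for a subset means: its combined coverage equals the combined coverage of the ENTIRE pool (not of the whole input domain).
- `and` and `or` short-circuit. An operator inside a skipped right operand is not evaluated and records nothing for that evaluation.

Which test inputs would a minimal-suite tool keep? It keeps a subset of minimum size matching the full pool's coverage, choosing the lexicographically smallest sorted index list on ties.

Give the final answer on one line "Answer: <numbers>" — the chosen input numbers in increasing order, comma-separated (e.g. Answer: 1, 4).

input #1, t=1: events B1->F, B2->F, B5->E, B4->T, B5->S, B4->F, B7->S, B6->T, B11->F; outcomes B1=F, B2=F, B4=T, B4=F, B5=S, B5=E, B6=T, B7=S, B11=F
input #2, t=0: events B1->F, B2->F, B5->E, B4->T, B5->S, B4->F, B7->S, B6->T, B11->F; outcomes B1=F, B2=F, B4=T, B4=F, B5=S, B5=E, B6=T, B7=S, B11=F
input #3, t=5: events B1->F, B2->F, B5->E, B4->T, B5->E, B4->T, B5->E, B4->T, B5->S, B4->F, B7->S, B6->T, B11->F; outcomes B1=F, B2=F, B4=T, B4=F, B5=S, B5=E, B6=T, B7=S, B11=F
input #4, t=4: events B1->F, B2->F, B5->E, B4->T, B5->E, B4->T, B5->E, B4->T, B5->S, B4->F, B7->S, B6->T, B11->F; outcomes B1=F, B2=F, B4=T, B4=F, B5=S, B5=E, B6=T, B7=S, B11=F
input #5, t=22: events B1->T, B2->T, B3->T, B2->T, B3->T, B2->F, B5->E, B4->T, B5->E, B4->T, B5->S, B4->F, B7->E, B6->F, ...; outcomes B1=T, B2=T, B2=F, B3=T, B4=T, B4=F, B5=S, B5=E, B6=F, B7=E, B8=F, B9=F, B10=E, B11=F
input #6, t=16: events B1->F, B2->F, B5->E, B4->T, B5->E, B4->T, B5->E, B4->T, B5->E, B4->T, B5->E, B4->T, B5->E, B4->T, ...; outcomes B1=F, B2=F, B4=T, B4=F, B5=S, B5=E, B6=T, B7=S, B11=F
input #7, t=24: events B1->T, B2->T, B3->T, B2->T, B3->T, B2->T, B3->T, B2->T, B3->T, B2->F, B5->E, B4->F, B7->E, B6->T, ...; outcomes B1=T, B2=T, B2=F, B3=T, B4=F, B5=E, B6=T, B7=E, B11=F
together the pool reaches 17 outcomes: B1=T, B1=F, B2=T, B2=F, B3=T, B4=T, B4=F, B5=S, B5=E, B6=T, B6=F, B7=S, B7=E, B8=F, B9=F, B10=E, B11=F
no size-1 subset reaches all 17 outcomes (best union: 14/17)
the canonical winner is {1, 5}: size 2, full 17-outcome coverage, earliest index list among size-2 covers

Answer: 1, 5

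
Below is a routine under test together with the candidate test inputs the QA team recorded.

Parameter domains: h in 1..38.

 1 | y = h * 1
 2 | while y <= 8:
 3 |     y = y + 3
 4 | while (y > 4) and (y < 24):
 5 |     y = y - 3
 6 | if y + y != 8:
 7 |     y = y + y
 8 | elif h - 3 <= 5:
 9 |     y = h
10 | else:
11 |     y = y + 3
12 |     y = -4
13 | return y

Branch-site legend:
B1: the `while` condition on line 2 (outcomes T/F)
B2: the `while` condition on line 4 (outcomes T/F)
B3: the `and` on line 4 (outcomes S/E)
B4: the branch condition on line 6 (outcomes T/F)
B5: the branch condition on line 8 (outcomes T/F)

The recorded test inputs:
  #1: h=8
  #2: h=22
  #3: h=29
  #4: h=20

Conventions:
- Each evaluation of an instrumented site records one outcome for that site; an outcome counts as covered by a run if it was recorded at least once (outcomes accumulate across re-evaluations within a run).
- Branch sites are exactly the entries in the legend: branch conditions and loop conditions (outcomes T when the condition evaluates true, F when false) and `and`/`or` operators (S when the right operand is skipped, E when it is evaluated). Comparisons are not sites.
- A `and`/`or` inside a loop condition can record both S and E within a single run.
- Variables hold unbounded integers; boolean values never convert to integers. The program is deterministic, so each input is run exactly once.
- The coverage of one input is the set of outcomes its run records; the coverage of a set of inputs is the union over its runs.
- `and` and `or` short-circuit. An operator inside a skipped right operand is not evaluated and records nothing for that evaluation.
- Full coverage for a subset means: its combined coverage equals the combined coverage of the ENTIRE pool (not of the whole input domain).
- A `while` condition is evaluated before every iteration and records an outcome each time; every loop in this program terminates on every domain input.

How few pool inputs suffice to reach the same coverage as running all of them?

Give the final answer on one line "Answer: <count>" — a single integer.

run #1 (h=8) runs B1->T, B1->F, B3->E, B2->T, B3->E, B2->T, B3->E, B2->T, B3->S, B2->F, B4->T; records B1=T, B1=F, B2=T, B2=F, B3=S, B3=E, B4=T
run #2 (h=22) runs B1->F, B3->E, B2->T, B3->E, B2->T, B3->E, B2->T, B3->E, B2->T, B3->E, B2->T, B3->E, B2->T, B3->S, ...; records B1=F, B2=T, B2=F, B3=S, B3=E, B4=F, B5=F
run #3 (h=29) runs B1->F, B3->E, B2->F, B4->T; records B1=F, B2=F, B3=E, B4=T
run #4 (h=20) runs B1->F, B3->E, B2->T, B3->E, B2->T, B3->E, B2->T, B3->E, B2->T, B3->E, B2->T, B3->E, B2->T, B3->S, ...; records B1=F, B2=T, B2=F, B3=S, B3=E, B4=T
the full pool covers 9 outcomes: B1=T, B1=F, B2=T, B2=F, B3=S, B3=E, B4=T, B4=F, B5=F
no size-1 subset reaches all 9 outcomes (best union: 7/9)
the canonical winner is {1, 2}: size 2, full 9-outcome coverage, earliest index list among size-2 covers

Answer: 2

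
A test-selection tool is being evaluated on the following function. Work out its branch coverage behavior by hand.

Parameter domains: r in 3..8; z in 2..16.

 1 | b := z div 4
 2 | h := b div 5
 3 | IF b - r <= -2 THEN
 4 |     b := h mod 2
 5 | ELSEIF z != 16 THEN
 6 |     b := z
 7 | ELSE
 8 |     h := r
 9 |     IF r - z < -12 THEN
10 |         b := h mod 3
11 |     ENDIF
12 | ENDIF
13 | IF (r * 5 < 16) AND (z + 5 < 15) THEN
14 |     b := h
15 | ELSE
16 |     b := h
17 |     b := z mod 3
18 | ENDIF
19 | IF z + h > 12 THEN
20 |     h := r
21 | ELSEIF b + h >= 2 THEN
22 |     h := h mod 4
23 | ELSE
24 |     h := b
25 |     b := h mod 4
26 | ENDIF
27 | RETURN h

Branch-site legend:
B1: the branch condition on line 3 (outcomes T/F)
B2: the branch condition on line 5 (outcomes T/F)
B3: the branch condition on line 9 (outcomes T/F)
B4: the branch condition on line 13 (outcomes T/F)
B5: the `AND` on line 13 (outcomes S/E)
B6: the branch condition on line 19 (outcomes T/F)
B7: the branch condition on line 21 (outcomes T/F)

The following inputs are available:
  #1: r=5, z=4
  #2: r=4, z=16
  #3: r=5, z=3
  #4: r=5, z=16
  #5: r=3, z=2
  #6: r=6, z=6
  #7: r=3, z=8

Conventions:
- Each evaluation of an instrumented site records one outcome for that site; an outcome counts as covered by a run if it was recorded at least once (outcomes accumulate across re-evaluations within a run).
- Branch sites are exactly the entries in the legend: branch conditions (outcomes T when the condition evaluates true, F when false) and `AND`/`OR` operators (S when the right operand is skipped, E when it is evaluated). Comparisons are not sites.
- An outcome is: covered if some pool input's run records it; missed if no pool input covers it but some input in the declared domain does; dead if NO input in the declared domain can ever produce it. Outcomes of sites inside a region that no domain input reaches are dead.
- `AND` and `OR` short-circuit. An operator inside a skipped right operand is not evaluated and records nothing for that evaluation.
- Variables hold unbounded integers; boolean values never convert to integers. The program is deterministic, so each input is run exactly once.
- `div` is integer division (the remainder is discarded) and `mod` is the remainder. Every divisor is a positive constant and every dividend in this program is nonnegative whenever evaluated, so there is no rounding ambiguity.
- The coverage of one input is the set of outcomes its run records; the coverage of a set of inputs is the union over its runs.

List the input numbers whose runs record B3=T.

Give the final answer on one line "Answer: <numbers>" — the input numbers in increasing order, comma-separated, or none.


input #1 (r=5, z=4): does not record B3=T
input #2 (r=4, z=16): does not record B3=T
input #3 (r=5, z=3): does not record B3=T
input #4 (r=5, z=16): does not record B3=T
input #5 (r=3, z=2): does not record B3=T
input #6 (r=6, z=6): does not record B3=T
input #7 (r=3, z=8): does not record B3=T
Answer: none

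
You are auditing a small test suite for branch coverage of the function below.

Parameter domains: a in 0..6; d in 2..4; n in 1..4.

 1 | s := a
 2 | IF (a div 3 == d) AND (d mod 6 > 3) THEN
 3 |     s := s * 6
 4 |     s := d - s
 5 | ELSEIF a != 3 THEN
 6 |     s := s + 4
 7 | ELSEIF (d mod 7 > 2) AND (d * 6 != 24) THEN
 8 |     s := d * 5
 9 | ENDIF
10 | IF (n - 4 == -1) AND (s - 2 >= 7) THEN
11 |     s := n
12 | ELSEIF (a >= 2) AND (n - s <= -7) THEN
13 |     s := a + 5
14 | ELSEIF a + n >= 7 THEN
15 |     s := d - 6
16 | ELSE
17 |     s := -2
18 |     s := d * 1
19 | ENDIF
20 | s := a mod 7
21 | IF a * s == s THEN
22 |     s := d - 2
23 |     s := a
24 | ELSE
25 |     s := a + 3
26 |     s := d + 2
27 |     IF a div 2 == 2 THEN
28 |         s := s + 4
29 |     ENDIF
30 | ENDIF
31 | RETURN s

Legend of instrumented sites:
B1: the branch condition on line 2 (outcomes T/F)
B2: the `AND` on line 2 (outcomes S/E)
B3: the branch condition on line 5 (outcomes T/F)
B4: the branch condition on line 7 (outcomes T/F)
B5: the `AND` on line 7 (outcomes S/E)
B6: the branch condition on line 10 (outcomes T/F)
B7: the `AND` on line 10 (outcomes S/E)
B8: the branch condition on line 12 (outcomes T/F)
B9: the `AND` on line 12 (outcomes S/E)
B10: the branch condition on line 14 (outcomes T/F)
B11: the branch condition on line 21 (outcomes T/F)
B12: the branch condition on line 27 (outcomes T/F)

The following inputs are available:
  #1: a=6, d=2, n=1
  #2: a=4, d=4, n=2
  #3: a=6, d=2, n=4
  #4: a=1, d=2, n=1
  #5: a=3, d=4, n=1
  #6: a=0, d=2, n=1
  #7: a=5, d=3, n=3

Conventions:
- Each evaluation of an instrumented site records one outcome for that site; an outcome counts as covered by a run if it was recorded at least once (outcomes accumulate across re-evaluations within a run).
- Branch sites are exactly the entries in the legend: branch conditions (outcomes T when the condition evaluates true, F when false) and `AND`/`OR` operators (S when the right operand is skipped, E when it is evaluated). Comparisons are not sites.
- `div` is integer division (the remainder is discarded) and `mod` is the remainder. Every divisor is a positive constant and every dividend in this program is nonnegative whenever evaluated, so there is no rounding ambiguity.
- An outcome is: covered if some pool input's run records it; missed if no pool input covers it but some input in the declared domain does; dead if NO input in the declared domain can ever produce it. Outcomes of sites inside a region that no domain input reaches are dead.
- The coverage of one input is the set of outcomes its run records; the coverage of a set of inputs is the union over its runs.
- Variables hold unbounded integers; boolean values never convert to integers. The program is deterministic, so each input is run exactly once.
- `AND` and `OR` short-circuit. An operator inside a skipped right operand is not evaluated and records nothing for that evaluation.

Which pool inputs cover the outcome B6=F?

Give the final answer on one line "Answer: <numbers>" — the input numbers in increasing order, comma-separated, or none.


input #1 (a=6, d=2, n=1): covers B6=F
input #2 (a=4, d=4, n=2): covers B6=F
input #3 (a=6, d=2, n=4): covers B6=F
input #4 (a=1, d=2, n=1): covers B6=F
input #5 (a=3, d=4, n=1): covers B6=F
input #6 (a=0, d=2, n=1): covers B6=F
input #7 (a=5, d=3, n=3): misses B6=F
Answer: 1, 2, 3, 4, 5, 6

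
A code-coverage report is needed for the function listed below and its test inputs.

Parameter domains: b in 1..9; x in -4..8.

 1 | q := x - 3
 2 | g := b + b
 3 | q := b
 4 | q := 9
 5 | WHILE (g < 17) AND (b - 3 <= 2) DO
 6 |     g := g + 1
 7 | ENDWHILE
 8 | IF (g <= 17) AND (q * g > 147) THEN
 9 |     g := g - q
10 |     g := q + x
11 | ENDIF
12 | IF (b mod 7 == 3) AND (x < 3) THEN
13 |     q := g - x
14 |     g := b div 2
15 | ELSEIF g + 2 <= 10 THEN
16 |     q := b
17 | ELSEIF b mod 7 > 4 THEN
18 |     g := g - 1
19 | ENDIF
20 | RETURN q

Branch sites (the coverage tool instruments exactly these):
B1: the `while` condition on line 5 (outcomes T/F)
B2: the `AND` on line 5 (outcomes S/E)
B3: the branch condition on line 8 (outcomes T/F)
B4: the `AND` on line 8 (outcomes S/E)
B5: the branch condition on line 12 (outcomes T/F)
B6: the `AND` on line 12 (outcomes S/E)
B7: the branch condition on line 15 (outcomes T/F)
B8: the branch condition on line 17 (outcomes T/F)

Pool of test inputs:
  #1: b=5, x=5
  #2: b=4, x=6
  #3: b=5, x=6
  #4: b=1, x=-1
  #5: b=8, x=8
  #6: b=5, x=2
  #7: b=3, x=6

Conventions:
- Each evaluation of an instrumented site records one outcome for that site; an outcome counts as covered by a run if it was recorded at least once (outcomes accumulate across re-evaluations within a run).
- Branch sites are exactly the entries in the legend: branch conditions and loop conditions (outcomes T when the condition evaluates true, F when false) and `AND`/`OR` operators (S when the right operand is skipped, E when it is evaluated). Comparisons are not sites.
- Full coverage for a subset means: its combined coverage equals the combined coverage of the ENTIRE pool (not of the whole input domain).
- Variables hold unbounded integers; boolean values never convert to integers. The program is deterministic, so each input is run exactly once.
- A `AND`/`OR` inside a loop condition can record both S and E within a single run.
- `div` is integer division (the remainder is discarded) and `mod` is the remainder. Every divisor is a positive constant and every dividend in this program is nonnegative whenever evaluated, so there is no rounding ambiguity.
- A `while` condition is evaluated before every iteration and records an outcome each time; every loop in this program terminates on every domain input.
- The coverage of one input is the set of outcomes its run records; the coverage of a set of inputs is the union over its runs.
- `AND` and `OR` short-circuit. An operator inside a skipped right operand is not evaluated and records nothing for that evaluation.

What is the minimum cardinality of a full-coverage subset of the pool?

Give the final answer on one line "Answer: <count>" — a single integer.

input #1 (b=5, x=5): events B2->E, B1->T, B2->E, B1->T, B2->E, B1->T, B2->E, B1->T, B2->E, B1->T, B2->E, B1->T, B2->E, B1->T, ...; covers B1=T, B1=F, B2=S, B2=E, B3=T, B4=E, B5=F, B6=S, B7=F, B8=T
input #2 (b=4, x=6): events B2->E, B1->T, B2->E, B1->T, B2->E, B1->T, B2->E, B1->T, B2->E, B1->T, B2->E, B1->T, B2->E, B1->T, ...; covers B1=T, B1=F, B2=S, B2=E, B3=T, B4=E, B5=F, B6=S, B7=F, B8=F
input #3 (b=5, x=6): events B2->E, B1->T, B2->E, B1->T, B2->E, B1->T, B2->E, B1->T, B2->E, B1->T, B2->E, B1->T, B2->E, B1->T, ...; covers B1=T, B1=F, B2=S, B2=E, B3=T, B4=E, B5=F, B6=S, B7=F, B8=T
input #4 (b=1, x=-1): events B2->E, B1->T, B2->E, B1->T, B2->E, B1->T, B2->E, B1->T, B2->E, B1->T, B2->E, B1->T, B2->E, B1->T, ...; covers B1=T, B1=F, B2=S, B2=E, B3=T, B4=E, B5=F, B6=S, B7=T
input #5 (b=8, x=8): events B2->E, B1->F, B4->E, B3->F, B6->S, B5->F, B7->F, B8->F; covers B1=F, B2=E, B3=F, B4=E, B5=F, B6=S, B7=F, B8=F
input #6 (b=5, x=2): events B2->E, B1->T, B2->E, B1->T, B2->E, B1->T, B2->E, B1->T, B2->E, B1->T, B2->E, B1->T, B2->E, B1->T, ...; covers B1=T, B1=F, B2=S, B2=E, B3=T, B4=E, B5=F, B6=S, B7=F, B8=T
input #7 (b=3, x=6): events B2->E, B1->T, B2->E, B1->T, B2->E, B1->T, B2->E, B1->T, B2->E, B1->T, B2->E, B1->T, B2->E, B1->T, ...; covers B1=T, B1=F, B2=S, B2=E, B3=T, B4=E, B5=F, B6=E, B7=F, B8=F
the full pool covers 14 outcomes: B1=T, B1=F, B2=S, B2=E, B3=T, B3=F, B4=E, B5=F, B6=S, B6=E, B7=T, B7=F, B8=T, B8=F
every size-1 subset falls short of the 14 outcomes (best: 10/14)
every size-2 subset falls short of the 14 outcomes (best: 12/14)
every size-3 subset falls short of the 14 outcomes (best: 13/14)
inputs {1, 4, 5, 7} (size 4) cover everything; no size-4 subset with a lexicographically smaller index list covers all 14

Answer: 4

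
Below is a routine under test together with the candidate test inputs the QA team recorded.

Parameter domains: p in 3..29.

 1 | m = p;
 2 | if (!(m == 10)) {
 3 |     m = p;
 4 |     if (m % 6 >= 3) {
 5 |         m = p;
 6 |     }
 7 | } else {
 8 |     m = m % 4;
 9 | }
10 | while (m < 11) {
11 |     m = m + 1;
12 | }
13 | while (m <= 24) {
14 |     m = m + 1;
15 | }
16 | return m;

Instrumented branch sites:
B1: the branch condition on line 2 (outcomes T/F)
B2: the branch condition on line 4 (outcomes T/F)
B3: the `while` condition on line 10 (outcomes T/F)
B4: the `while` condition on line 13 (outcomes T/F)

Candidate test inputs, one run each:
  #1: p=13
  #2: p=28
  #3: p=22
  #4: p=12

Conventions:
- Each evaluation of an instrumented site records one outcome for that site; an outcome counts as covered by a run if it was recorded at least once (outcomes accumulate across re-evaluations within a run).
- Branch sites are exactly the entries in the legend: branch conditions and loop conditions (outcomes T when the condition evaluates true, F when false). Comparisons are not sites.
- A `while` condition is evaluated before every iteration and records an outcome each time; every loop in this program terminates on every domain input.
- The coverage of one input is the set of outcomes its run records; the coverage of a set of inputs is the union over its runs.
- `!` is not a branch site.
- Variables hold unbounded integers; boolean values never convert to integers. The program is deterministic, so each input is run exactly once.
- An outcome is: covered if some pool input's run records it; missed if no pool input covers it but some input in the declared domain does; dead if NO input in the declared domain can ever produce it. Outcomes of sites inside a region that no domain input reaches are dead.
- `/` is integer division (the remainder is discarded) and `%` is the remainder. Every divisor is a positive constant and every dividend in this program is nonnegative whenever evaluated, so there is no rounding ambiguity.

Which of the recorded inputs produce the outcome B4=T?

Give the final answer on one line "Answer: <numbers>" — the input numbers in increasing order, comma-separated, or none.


input #1 (p=13): covers B4=T
input #2 (p=28): misses B4=T
input #3 (p=22): covers B4=T
input #4 (p=12): covers B4=T
Answer: 1, 3, 4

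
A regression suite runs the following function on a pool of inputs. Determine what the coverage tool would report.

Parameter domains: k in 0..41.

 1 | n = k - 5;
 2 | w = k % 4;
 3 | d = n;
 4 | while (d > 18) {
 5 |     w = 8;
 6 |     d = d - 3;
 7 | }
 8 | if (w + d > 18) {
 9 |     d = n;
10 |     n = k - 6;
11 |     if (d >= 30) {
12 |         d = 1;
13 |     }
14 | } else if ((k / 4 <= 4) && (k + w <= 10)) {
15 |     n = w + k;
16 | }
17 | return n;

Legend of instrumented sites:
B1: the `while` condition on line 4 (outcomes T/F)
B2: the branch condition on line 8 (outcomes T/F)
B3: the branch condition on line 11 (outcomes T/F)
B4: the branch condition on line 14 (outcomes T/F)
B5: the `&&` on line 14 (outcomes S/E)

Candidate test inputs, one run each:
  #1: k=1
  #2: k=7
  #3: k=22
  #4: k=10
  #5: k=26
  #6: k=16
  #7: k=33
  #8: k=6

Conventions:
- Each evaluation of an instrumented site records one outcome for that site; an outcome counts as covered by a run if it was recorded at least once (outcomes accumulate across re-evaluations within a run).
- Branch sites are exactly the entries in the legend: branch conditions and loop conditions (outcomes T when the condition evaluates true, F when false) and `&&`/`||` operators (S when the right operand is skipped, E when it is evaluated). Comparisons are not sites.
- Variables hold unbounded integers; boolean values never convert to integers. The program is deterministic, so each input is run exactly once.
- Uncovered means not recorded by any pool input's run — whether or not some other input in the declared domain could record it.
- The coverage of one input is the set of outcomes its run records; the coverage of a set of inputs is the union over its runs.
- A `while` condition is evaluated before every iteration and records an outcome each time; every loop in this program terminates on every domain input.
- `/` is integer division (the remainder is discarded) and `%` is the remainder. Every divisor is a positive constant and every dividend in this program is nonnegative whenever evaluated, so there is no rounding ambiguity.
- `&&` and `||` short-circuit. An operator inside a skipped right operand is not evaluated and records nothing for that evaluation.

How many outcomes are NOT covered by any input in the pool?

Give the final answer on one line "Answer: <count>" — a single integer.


#1 (k=1) -> covered: B1=F, B2=F, B4=T, B5=E
#2 (k=7) -> covered: B1=F, B2=F, B4=T, B5=E
#3 (k=22) -> covered: B1=F, B2=T, B3=F
#4 (k=10) -> covered: B1=F, B2=F, B4=F, B5=E
#5 (k=26) -> covered: B1=T, B1=F, B2=T, B3=F
#6 (k=16) -> covered: B1=F, B2=F, B4=F, B5=E
#7 (k=33) -> covered: B1=T, B1=F, B2=T, B3=F
#8 (k=6) -> covered: B1=F, B2=F, B4=T, B5=E
union over the pool: B1=T, B1=F, B2=T, B2=F, B3=F, B4=T, B4=F, B5=E
uncovered (2 of 10): B3=T, B5=S
Answer: 2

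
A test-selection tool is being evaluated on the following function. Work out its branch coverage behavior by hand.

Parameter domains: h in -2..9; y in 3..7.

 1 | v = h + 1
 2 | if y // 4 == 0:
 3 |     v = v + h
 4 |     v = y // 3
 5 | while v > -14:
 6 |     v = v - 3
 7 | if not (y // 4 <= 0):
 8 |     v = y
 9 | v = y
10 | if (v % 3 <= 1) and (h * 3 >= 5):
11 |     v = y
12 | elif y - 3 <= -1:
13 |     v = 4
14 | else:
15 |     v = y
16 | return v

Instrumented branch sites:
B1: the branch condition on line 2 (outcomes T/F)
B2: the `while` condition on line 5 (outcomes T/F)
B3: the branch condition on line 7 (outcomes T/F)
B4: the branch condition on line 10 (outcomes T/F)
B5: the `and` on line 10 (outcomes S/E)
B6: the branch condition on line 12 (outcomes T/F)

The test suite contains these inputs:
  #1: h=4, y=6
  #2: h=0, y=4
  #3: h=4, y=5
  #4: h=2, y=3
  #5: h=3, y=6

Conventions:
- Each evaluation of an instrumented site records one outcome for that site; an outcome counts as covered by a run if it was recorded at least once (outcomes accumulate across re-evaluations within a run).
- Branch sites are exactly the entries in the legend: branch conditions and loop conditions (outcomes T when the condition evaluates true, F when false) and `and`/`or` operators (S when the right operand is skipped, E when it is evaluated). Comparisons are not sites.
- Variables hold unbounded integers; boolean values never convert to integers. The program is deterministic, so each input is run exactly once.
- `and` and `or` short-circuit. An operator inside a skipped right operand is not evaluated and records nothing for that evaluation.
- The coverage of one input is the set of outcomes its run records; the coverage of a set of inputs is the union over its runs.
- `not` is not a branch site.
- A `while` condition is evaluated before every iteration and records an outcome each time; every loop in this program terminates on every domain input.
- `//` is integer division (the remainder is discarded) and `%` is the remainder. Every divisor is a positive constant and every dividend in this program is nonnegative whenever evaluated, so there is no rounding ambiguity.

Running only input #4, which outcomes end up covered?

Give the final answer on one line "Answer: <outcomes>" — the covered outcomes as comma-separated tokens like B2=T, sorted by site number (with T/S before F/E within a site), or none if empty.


Event log for input #4 (h=2, y=3):
  B1->T, B2->T, B2->T, B2->T, B2->T, B2->T, B2->F, B3->F, B5->E, B4->T
deduplicating events, the covered set is: B1=T, B2=T, B2=F, B3=F, B4=T, B5=E
Answer: B1=T, B2=T, B2=F, B3=F, B4=T, B5=E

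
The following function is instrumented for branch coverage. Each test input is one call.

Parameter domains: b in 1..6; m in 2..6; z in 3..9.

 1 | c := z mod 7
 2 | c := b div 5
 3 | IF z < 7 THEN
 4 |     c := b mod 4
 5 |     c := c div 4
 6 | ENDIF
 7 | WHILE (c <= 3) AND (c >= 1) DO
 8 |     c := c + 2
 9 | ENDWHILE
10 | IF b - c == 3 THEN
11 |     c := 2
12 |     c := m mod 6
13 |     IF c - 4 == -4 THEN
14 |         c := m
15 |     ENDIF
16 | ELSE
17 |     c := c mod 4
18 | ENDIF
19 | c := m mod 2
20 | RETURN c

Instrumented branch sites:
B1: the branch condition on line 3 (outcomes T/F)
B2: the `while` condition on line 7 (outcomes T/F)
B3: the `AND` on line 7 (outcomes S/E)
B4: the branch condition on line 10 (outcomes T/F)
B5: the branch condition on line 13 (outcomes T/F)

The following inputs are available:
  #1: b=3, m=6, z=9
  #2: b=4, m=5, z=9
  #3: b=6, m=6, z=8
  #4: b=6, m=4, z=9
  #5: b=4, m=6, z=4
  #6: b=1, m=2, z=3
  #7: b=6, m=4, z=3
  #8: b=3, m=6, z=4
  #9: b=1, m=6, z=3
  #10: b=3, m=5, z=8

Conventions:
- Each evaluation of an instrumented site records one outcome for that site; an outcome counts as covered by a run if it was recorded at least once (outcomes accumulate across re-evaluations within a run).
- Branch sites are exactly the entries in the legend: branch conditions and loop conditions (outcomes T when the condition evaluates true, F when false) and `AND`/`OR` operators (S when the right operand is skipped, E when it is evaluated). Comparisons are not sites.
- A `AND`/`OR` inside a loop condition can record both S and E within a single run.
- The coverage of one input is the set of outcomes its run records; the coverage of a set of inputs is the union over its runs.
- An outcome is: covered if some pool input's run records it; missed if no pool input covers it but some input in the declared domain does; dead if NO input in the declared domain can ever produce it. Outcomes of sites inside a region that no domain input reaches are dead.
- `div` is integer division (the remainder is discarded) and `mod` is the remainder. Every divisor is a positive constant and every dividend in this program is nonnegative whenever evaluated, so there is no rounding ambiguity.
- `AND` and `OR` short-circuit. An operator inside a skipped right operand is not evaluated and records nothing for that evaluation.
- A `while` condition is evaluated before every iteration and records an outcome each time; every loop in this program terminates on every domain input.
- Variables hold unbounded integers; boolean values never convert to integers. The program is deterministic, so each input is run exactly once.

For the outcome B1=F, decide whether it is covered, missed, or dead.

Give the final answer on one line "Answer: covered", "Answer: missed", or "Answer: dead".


B1=F is recorded by pool input(s) 1, 2, 3, 4, 10 -> covered
Answer: covered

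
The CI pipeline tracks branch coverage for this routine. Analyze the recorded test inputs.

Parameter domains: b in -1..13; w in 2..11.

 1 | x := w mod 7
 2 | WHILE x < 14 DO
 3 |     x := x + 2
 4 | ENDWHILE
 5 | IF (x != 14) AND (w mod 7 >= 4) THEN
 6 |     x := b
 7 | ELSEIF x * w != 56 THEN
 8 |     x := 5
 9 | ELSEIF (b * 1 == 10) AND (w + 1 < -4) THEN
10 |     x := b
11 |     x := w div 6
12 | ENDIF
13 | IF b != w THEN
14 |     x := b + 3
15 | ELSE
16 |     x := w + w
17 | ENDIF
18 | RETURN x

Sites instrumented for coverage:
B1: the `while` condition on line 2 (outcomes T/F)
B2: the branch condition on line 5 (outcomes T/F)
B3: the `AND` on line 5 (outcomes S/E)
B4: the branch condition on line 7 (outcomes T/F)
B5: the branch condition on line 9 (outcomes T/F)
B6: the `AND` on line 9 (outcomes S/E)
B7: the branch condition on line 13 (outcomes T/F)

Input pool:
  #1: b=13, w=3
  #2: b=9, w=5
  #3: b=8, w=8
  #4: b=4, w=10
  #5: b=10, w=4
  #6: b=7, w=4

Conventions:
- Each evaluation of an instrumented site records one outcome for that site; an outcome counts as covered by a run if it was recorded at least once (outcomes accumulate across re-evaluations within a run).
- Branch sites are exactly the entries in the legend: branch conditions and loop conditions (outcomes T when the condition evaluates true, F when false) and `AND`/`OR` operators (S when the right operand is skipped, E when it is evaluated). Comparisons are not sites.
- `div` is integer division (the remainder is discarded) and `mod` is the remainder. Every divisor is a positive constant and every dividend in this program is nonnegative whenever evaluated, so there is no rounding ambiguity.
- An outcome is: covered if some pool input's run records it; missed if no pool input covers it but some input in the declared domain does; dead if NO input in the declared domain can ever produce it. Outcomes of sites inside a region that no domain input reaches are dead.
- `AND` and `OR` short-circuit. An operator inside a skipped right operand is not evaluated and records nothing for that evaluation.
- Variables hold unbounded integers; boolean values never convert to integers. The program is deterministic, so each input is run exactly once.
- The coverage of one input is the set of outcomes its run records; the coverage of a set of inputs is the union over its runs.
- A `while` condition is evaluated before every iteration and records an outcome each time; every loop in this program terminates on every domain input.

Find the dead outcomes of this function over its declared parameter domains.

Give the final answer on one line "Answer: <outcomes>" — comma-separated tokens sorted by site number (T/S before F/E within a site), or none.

checking every outcome against all 150 domain inputs:
  B5=T: zero occurrences over every domain input -> dead
  reachable outcomes have witnesses, e.g. B1=T (e.g. b=-1, w=2), B1=F (e.g. b=-1, w=2), B2=T (e.g. b=-1, w=5), B2=F (e.g. b=-1, w=2)

Answer: B5=T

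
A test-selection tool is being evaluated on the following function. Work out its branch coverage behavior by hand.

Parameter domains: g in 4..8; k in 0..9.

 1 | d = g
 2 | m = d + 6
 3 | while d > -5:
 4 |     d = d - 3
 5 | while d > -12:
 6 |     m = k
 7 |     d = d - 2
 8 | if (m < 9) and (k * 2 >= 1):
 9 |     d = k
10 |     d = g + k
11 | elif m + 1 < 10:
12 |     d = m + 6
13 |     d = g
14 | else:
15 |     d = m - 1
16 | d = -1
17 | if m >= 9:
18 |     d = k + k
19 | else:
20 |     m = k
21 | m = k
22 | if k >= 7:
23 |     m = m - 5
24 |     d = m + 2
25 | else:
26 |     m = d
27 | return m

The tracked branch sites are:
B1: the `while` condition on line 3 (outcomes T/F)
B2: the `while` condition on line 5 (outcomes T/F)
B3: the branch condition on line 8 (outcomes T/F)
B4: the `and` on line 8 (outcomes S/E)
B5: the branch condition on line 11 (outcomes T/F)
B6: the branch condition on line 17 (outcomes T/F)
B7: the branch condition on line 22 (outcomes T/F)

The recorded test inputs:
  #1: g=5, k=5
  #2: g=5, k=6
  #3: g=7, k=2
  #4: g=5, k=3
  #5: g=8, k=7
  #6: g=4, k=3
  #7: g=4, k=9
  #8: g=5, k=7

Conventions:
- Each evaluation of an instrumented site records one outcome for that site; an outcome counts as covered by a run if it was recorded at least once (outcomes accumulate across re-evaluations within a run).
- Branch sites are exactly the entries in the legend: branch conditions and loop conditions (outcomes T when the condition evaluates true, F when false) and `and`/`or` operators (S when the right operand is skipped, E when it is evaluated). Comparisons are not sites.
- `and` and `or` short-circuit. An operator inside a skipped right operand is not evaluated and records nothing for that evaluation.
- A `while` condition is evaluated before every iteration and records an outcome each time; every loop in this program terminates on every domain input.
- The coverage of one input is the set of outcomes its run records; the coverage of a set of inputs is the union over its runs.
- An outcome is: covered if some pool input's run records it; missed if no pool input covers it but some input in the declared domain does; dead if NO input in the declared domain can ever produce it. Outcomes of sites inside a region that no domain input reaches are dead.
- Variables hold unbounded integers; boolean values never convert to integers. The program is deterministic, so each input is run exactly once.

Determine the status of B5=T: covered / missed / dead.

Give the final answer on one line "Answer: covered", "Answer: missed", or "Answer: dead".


no pool input records B5=T
but domain input (g=4, k=0) does record it -> reachable, so missed
Answer: missed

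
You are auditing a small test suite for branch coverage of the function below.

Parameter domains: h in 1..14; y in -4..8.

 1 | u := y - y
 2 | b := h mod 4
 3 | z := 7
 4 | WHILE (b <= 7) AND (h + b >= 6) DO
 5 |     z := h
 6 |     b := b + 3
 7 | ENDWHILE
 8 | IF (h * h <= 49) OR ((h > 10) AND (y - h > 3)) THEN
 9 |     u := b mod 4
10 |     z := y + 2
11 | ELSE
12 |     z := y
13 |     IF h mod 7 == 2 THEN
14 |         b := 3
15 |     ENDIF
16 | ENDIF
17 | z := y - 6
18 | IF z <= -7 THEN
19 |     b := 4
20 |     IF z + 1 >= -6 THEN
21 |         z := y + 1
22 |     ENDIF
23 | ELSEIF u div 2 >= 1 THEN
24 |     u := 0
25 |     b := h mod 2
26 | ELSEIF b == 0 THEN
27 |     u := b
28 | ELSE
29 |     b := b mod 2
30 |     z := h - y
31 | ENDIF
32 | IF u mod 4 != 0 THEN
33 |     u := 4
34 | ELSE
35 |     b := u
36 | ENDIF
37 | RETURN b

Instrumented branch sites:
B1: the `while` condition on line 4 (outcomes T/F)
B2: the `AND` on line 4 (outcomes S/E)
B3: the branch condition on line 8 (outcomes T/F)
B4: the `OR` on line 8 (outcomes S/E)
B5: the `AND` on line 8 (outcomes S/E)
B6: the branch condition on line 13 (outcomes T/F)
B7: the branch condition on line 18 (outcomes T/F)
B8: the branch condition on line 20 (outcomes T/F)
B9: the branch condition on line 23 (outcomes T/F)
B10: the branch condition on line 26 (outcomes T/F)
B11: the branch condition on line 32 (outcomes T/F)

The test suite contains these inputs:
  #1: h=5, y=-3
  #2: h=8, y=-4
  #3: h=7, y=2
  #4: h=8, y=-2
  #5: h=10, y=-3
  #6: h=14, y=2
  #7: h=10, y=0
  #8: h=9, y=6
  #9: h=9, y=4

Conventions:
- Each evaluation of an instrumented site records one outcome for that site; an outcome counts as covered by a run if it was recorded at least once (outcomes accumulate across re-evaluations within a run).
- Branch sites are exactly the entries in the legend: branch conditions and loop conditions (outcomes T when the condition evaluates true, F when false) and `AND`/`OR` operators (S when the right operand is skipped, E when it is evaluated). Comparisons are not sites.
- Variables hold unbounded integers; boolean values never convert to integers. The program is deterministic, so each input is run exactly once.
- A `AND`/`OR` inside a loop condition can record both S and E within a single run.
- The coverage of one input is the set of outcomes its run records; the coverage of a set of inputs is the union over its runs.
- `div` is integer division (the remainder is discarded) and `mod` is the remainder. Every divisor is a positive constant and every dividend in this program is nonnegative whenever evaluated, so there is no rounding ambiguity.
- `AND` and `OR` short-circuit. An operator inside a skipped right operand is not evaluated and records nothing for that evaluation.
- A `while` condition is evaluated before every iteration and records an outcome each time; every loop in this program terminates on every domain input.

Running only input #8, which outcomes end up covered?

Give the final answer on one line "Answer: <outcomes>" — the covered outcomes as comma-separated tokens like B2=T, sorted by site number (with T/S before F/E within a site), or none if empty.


Simulating input #8 (h=9, y=6) step by step:
  B2->E, B1->T, B2->E, B1->T, B2->E, B1->T, B2->S, B1->F, B4->E, B5->S
  B3->F, B6->T, B7->F, B9->F, B10->F, B11->F
as a set, this run covers: B1=T, B1=F, B2=S, B2=E, B3=F, B4=E, B5=S, B6=T, B7=F, B9=F, B10=F, B11=F
Answer: B1=T, B1=F, B2=S, B2=E, B3=F, B4=E, B5=S, B6=T, B7=F, B9=F, B10=F, B11=F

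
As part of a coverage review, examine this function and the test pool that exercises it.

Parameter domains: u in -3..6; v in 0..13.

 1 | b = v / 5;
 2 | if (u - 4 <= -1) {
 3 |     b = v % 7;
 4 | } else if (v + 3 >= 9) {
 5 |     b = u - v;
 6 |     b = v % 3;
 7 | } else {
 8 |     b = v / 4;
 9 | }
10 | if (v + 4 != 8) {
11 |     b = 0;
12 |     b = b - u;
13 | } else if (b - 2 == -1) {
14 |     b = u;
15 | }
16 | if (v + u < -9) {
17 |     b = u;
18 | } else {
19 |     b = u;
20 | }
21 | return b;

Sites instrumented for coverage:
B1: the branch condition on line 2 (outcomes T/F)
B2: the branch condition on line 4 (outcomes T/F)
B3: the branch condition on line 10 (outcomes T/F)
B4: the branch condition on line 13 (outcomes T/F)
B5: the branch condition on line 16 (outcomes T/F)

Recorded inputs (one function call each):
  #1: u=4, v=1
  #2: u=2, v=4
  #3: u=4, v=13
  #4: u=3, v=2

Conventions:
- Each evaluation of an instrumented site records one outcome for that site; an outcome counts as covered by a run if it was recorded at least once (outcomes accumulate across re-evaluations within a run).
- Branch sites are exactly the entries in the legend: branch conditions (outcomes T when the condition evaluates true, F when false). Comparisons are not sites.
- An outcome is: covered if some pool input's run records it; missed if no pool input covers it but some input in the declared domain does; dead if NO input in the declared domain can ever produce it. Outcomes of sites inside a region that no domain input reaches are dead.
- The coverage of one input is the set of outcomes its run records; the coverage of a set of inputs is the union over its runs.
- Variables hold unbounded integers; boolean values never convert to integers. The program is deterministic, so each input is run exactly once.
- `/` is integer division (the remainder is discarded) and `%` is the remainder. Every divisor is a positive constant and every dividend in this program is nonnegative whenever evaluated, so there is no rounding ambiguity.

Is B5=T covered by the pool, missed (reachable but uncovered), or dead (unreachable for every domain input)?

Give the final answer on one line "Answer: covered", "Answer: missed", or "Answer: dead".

no pool input records B5=T
checking all 140 inputs in the declared domain: B5=T is never recorded -> dead

Answer: dead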